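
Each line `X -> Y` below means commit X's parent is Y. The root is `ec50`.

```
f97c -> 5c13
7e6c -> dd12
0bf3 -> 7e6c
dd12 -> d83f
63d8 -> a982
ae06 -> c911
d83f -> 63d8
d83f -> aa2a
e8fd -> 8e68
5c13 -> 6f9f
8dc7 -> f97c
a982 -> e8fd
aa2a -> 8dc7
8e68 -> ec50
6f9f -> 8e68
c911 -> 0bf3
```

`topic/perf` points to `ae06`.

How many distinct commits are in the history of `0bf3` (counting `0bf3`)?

Walking parent pointers from 0bf3: reachable set = {0bf3, 5c13, 63d8, 6f9f, 7e6c, 8dc7, 8e68, a982, aa2a, d83f, dd12, e8fd, ec50, f97c}.
That is 14 commits.

14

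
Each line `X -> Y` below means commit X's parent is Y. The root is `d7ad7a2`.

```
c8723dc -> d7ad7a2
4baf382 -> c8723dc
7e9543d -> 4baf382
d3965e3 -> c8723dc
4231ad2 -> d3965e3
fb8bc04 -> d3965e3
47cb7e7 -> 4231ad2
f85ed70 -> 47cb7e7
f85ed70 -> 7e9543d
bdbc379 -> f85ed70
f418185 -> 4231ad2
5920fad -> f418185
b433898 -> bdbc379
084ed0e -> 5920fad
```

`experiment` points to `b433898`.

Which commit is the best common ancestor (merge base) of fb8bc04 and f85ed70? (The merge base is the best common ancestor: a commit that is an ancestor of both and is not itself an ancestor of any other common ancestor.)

d3965e3

Ancestors of fb8bc04: {c8723dc, d3965e3, d7ad7a2, fb8bc04}.
Ancestors of f85ed70: {4231ad2, 47cb7e7, 4baf382, 7e9543d, c8723dc, d3965e3, d7ad7a2, f85ed70}.
Common ancestors: {c8723dc, d3965e3, d7ad7a2}.
Among these, d3965e3 is not an ancestor of any other common ancestor — it is the merge base.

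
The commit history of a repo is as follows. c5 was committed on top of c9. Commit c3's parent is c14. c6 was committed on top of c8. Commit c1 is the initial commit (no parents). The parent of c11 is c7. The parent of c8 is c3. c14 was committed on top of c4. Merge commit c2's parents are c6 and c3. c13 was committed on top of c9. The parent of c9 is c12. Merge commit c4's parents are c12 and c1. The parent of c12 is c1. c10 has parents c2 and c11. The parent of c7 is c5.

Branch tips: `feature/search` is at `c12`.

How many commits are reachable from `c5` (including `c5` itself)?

Walking parent pointers from c5: reachable set = {c1, c12, c5, c9}.
That is 4 commits.

4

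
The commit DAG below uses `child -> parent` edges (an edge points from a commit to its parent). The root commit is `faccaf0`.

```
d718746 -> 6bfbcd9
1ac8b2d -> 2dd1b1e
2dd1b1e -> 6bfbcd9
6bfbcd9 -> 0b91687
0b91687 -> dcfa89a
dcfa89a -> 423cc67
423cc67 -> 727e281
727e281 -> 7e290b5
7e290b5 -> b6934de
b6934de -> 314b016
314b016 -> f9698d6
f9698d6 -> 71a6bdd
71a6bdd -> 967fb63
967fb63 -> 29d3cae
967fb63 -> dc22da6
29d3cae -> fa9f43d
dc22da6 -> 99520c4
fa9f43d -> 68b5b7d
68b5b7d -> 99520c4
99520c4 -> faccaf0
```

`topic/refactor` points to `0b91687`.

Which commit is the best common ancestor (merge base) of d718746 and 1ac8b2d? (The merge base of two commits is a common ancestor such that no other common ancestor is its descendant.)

6bfbcd9

Ancestors of d718746: {0b91687, 29d3cae, 314b016, 423cc67, 68b5b7d, 6bfbcd9, 71a6bdd, 727e281, 7e290b5, 967fb63, 99520c4, b6934de, d718746, dc22da6, dcfa89a, f9698d6, fa9f43d, faccaf0}.
Ancestors of 1ac8b2d: {0b91687, 1ac8b2d, 29d3cae, 2dd1b1e, 314b016, 423cc67, 68b5b7d, 6bfbcd9, 71a6bdd, 727e281, 7e290b5, 967fb63, 99520c4, b6934de, dc22da6, dcfa89a, f9698d6, fa9f43d, faccaf0}.
Common ancestors: {0b91687, 29d3cae, 314b016, 423cc67, 68b5b7d, 6bfbcd9, 71a6bdd, 727e281, 7e290b5, 967fb63, 99520c4, b6934de, dc22da6, dcfa89a, f9698d6, fa9f43d, faccaf0}.
Among these, 6bfbcd9 is not an ancestor of any other common ancestor — it is the merge base.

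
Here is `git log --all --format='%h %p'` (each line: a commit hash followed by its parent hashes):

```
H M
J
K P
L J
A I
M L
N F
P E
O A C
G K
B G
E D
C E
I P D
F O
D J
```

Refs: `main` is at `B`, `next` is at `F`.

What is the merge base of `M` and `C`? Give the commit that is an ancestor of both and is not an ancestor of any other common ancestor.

J

Ancestors of M: {J, L, M}.
Ancestors of C: {C, D, E, J}.
Common ancestors: {J}.
The only common ancestor is J, so it is the merge base.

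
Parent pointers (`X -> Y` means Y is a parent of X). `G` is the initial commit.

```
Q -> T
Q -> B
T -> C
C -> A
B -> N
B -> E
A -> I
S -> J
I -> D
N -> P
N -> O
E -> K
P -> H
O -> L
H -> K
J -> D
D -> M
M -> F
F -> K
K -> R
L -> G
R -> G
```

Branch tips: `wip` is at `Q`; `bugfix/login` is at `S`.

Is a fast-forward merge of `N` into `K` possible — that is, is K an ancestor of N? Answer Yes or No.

Yes

A fast-forward from K to N is possible iff K is an ancestor of N.
Ancestors of N: {G, H, K, L, N, O, P, R}.
K is among them, so fast-forward is possible.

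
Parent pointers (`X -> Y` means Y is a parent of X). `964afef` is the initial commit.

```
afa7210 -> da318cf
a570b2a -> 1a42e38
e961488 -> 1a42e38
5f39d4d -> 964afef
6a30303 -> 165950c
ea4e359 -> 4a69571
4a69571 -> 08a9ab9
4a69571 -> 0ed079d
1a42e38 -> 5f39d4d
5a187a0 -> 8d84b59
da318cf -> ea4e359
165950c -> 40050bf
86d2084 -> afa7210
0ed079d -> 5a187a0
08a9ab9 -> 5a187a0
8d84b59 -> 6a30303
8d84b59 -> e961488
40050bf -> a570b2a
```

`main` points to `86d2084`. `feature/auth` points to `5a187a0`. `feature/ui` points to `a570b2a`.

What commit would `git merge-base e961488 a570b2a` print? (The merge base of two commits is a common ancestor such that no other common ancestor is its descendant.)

Ancestors of e961488: {1a42e38, 5f39d4d, 964afef, e961488}.
Ancestors of a570b2a: {1a42e38, 5f39d4d, 964afef, a570b2a}.
Common ancestors: {1a42e38, 5f39d4d, 964afef}.
Among these, 1a42e38 is not an ancestor of any other common ancestor — it is the merge base.

1a42e38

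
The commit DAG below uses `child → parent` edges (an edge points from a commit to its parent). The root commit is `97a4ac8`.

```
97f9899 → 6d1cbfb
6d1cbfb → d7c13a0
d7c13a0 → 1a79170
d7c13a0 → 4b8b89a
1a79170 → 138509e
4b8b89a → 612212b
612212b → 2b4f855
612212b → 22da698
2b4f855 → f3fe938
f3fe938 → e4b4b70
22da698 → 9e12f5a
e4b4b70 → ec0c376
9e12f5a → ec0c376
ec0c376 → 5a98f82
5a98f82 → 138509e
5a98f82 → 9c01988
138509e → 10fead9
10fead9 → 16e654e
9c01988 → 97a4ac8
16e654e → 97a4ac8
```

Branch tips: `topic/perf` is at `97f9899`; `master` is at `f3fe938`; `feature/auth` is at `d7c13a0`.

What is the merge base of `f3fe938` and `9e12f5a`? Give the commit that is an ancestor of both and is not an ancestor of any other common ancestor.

ec0c376

Ancestors of f3fe938: {10fead9, 138509e, 16e654e, 5a98f82, 97a4ac8, 9c01988, e4b4b70, ec0c376, f3fe938}.
Ancestors of 9e12f5a: {10fead9, 138509e, 16e654e, 5a98f82, 97a4ac8, 9c01988, 9e12f5a, ec0c376}.
Common ancestors: {10fead9, 138509e, 16e654e, 5a98f82, 97a4ac8, 9c01988, ec0c376}.
Among these, ec0c376 is not an ancestor of any other common ancestor — it is the merge base.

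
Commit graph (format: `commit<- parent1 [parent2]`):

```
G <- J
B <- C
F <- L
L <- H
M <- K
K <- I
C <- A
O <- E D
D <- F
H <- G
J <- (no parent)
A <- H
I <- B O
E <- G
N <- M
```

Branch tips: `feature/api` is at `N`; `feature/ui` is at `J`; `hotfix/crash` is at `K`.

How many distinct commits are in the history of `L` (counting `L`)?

Walking parent pointers from L: reachable set = {G, H, J, L}.
That is 4 commits.

4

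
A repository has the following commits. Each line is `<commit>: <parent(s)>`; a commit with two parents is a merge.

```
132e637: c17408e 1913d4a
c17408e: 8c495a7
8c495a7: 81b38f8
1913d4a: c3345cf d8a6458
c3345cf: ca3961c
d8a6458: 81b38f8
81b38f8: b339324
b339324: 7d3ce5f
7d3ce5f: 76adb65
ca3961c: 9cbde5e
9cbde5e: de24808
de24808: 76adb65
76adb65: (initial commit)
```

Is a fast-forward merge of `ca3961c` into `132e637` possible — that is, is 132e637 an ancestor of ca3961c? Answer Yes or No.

A fast-forward from 132e637 to ca3961c is possible iff 132e637 is an ancestor of ca3961c.
Ancestors of ca3961c: {76adb65, 9cbde5e, ca3961c, de24808}.
132e637 is not among them, so fast-forward is not possible.

No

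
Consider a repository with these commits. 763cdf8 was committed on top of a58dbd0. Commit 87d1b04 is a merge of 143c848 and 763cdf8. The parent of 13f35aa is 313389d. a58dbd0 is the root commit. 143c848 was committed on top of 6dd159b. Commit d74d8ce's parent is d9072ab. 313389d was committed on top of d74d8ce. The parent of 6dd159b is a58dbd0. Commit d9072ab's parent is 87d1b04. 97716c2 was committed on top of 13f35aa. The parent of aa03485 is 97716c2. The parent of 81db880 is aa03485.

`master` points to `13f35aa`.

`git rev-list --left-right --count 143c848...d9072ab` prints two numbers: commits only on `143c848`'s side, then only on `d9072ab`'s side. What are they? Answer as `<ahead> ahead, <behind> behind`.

0 ahead, 3 behind

Reachable from 143c848: {143c848, 6dd159b, a58dbd0}.
Reachable from d9072ab: {143c848, 6dd159b, 763cdf8, 87d1b04, a58dbd0, d9072ab}.
Only in 143c848's history (ahead): {} — 0.
Only in d9072ab's history (behind): {763cdf8, 87d1b04, d9072ab} — 3.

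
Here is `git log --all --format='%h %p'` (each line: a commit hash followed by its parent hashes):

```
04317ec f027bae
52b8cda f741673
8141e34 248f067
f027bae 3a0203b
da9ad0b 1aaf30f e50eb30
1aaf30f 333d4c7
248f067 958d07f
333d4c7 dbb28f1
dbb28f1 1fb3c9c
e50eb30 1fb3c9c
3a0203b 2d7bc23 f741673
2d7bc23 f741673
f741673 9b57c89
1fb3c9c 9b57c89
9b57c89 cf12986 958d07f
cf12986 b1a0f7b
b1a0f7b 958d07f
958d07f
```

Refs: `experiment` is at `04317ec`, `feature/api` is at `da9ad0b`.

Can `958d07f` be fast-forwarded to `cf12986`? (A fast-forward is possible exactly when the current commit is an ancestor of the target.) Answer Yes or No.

Yes

A fast-forward from 958d07f to cf12986 is possible iff 958d07f is an ancestor of cf12986.
Ancestors of cf12986: {958d07f, b1a0f7b, cf12986}.
958d07f is among them, so fast-forward is possible.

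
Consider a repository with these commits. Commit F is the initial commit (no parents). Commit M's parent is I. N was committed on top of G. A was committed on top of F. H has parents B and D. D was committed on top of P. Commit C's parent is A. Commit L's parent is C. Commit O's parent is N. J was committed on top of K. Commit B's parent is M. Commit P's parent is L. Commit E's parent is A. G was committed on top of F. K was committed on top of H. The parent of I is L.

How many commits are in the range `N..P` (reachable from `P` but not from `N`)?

4

Reachable from P: {A, C, F, L, P}.
Reachable from N: {F, G, N}.
In P's history but not N's: {A, C, L, P} — 4 commits.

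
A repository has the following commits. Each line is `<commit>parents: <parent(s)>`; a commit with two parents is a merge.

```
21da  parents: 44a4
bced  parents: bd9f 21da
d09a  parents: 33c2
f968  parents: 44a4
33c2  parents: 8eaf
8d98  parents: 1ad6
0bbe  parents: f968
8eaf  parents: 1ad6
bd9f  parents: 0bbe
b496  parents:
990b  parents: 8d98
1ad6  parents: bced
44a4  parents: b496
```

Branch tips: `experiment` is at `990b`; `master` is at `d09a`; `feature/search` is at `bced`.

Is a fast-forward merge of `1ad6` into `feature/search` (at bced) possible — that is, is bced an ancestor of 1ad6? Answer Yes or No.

Yes

A fast-forward from bced to 1ad6 is possible iff bced is an ancestor of 1ad6.
Ancestors of 1ad6: {0bbe, 1ad6, 21da, 44a4, b496, bced, bd9f, f968}.
bced is among them, so fast-forward is possible.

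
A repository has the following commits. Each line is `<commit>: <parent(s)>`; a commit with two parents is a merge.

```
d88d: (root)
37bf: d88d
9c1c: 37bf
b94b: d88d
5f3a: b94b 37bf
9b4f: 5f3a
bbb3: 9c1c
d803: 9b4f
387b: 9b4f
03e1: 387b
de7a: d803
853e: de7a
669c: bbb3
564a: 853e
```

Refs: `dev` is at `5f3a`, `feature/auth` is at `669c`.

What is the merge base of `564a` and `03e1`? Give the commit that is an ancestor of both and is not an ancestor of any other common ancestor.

9b4f

Ancestors of 564a: {37bf, 564a, 5f3a, 853e, 9b4f, b94b, d803, d88d, de7a}.
Ancestors of 03e1: {03e1, 37bf, 387b, 5f3a, 9b4f, b94b, d88d}.
Common ancestors: {37bf, 5f3a, 9b4f, b94b, d88d}.
Among these, 9b4f is not an ancestor of any other common ancestor — it is the merge base.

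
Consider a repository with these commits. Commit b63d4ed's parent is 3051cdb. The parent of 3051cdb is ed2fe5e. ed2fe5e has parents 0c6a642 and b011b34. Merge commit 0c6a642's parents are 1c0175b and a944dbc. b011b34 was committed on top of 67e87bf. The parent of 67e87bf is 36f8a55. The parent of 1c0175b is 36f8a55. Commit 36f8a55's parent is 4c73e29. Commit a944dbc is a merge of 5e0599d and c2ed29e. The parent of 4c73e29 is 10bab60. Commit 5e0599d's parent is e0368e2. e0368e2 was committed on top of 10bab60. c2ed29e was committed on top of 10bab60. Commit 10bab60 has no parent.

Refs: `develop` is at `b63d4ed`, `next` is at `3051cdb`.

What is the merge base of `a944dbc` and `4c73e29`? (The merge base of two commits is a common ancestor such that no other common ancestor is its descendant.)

Ancestors of a944dbc: {10bab60, 5e0599d, a944dbc, c2ed29e, e0368e2}.
Ancestors of 4c73e29: {10bab60, 4c73e29}.
Common ancestors: {10bab60}.
The only common ancestor is 10bab60, so it is the merge base.

10bab60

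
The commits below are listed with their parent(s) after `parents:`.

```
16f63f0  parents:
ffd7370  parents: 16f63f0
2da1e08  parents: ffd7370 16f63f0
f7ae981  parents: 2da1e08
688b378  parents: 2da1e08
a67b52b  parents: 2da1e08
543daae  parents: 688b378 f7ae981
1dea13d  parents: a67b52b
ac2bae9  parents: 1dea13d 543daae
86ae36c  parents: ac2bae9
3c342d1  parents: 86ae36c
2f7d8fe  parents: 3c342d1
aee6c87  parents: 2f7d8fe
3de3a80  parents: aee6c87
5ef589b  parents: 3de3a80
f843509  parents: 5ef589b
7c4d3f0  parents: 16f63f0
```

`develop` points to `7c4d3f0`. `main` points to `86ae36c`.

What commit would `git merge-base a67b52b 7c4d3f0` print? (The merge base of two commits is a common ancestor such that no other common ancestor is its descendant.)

16f63f0

Ancestors of a67b52b: {16f63f0, 2da1e08, a67b52b, ffd7370}.
Ancestors of 7c4d3f0: {16f63f0, 7c4d3f0}.
Common ancestors: {16f63f0}.
The only common ancestor is 16f63f0, so it is the merge base.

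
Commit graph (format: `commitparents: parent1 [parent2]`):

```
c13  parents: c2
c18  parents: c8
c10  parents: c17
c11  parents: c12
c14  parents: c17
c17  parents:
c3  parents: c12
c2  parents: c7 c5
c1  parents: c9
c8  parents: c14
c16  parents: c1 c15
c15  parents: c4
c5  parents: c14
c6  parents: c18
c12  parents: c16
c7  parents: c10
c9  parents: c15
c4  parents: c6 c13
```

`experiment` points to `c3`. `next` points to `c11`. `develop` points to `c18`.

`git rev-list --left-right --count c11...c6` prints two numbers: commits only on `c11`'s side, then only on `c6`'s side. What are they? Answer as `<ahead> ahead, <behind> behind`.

12 ahead, 0 behind

Reachable from c11: {c1, c10, c11, c12, c13, c14, c15, c16, c17, c18, c2, c4, c5, c6, c7, c8, c9}.
Reachable from c6: {c14, c17, c18, c6, c8}.
Only in c11's history (ahead): {c1, c10, c11, c12, c13, c15, c16, c2, c4, c5, c7, c9} — 12.
Only in c6's history (behind): {} — 0.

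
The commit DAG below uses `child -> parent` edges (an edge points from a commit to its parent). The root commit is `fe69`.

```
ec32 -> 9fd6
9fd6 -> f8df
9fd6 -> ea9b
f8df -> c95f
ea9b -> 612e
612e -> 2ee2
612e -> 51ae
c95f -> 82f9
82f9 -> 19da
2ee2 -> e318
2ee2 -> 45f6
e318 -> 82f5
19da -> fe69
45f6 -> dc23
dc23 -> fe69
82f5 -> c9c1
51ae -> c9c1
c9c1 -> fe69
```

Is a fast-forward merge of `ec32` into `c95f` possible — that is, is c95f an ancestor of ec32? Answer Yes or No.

Yes

A fast-forward from c95f to ec32 is possible iff c95f is an ancestor of ec32.
Ancestors of ec32: {19da, 2ee2, 45f6, 51ae, 612e, 82f5, 82f9, 9fd6, c95f, c9c1, dc23, e318, ea9b, ec32, f8df, fe69}.
c95f is among them, so fast-forward is possible.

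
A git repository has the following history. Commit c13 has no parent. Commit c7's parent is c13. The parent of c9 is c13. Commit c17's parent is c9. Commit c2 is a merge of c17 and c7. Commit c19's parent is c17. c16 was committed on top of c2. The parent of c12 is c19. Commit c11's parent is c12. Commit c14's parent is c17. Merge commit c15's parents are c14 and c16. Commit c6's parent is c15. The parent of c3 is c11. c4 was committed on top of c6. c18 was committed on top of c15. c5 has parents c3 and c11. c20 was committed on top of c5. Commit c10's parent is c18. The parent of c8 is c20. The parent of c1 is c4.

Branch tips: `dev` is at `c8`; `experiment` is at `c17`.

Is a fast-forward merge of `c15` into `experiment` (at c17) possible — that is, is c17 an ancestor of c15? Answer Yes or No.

Yes

A fast-forward from c17 to c15 is possible iff c17 is an ancestor of c15.
Ancestors of c15: {c13, c14, c15, c16, c17, c2, c7, c9}.
c17 is among them, so fast-forward is possible.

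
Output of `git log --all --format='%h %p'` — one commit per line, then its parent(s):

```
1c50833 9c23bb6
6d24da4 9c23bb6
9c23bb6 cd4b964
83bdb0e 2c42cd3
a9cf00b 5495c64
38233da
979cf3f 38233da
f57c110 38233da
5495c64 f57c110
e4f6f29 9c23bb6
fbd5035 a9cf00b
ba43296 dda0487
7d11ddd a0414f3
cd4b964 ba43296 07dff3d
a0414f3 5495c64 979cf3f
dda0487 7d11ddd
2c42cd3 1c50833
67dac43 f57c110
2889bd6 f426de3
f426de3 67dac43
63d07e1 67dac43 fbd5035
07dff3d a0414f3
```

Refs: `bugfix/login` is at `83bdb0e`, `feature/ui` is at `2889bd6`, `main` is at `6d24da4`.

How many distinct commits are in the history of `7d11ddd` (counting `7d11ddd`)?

Walking parent pointers from 7d11ddd: reachable set = {38233da, 5495c64, 7d11ddd, 979cf3f, a0414f3, f57c110}.
That is 6 commits.

6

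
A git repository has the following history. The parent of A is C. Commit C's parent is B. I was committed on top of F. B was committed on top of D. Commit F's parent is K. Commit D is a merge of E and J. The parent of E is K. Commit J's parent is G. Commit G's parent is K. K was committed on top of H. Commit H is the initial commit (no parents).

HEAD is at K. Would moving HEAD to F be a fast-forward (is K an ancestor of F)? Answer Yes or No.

A fast-forward from K to F is possible iff K is an ancestor of F.
Ancestors of F: {F, H, K}.
K is among them, so fast-forward is possible.

Yes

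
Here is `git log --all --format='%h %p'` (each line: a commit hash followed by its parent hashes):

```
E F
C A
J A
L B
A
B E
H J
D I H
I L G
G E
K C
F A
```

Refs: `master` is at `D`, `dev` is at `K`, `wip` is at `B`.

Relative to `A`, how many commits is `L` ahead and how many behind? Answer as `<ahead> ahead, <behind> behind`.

4 ahead, 0 behind

Reachable from L: {A, B, E, F, L}.
Reachable from A: {A}.
Only in L's history (ahead): {B, E, F, L} — 4.
Only in A's history (behind): {} — 0.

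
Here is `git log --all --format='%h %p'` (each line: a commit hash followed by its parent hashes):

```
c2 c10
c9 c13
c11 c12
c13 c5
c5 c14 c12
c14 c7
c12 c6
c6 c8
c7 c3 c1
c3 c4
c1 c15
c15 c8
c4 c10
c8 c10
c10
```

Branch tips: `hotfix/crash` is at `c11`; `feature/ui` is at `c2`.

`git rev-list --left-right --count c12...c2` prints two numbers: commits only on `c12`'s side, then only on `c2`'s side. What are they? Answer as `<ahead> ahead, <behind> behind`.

3 ahead, 1 behind

Reachable from c12: {c10, c12, c6, c8}.
Reachable from c2: {c10, c2}.
Only in c12's history (ahead): {c12, c6, c8} — 3.
Only in c2's history (behind): {c2} — 1.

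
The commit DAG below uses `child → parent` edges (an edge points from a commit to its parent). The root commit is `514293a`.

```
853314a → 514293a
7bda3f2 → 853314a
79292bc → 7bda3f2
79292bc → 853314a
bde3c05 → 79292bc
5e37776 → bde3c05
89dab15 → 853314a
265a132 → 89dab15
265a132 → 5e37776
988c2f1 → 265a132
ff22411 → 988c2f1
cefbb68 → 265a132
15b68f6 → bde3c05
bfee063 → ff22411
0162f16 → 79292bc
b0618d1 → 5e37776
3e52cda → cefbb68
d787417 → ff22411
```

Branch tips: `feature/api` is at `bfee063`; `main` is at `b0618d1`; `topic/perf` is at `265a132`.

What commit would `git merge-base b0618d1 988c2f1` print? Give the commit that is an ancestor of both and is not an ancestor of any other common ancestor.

Ancestors of b0618d1: {514293a, 5e37776, 79292bc, 7bda3f2, 853314a, b0618d1, bde3c05}.
Ancestors of 988c2f1: {265a132, 514293a, 5e37776, 79292bc, 7bda3f2, 853314a, 89dab15, 988c2f1, bde3c05}.
Common ancestors: {514293a, 5e37776, 79292bc, 7bda3f2, 853314a, bde3c05}.
Among these, 5e37776 is not an ancestor of any other common ancestor — it is the merge base.

5e37776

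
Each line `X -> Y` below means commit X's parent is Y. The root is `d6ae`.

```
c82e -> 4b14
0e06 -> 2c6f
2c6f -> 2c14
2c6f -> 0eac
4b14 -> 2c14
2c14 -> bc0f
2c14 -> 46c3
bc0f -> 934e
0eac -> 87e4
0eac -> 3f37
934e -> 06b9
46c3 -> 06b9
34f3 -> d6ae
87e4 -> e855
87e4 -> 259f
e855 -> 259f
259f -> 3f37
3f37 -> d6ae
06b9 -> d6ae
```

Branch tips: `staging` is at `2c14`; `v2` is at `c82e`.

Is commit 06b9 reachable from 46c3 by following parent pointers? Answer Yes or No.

Yes

Ancestors of 46c3 (commits reachable by following parents): {06b9, 46c3, d6ae}.
06b9 is in that set, so it is an ancestor of 46c3.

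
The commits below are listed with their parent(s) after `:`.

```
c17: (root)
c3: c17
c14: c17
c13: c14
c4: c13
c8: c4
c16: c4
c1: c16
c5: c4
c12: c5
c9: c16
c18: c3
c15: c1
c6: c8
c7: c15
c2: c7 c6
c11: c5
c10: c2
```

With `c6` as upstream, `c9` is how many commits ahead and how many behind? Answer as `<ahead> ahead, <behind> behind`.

2 ahead, 2 behind

Reachable from c9: {c13, c14, c16, c17, c4, c9}.
Reachable from c6: {c13, c14, c17, c4, c6, c8}.
Only in c9's history (ahead): {c16, c9} — 2.
Only in c6's history (behind): {c6, c8} — 2.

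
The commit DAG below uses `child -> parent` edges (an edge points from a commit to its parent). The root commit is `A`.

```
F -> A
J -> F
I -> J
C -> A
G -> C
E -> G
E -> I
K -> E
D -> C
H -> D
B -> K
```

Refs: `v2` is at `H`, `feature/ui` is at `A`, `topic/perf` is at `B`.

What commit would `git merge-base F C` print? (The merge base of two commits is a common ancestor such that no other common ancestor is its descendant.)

A

Ancestors of F: {A, F}.
Ancestors of C: {A, C}.
Common ancestors: {A}.
The only common ancestor is A, so it is the merge base.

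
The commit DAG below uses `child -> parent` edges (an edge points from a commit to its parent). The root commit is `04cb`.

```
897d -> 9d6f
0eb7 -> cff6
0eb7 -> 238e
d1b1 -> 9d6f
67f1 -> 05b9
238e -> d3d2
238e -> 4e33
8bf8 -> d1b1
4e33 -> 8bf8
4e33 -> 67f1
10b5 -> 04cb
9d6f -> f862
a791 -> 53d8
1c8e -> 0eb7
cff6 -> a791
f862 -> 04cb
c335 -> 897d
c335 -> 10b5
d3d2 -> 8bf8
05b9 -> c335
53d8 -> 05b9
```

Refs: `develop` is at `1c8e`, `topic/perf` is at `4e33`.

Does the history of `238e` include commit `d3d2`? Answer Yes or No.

Ancestors of 238e (commits reachable by following parents): {04cb, 05b9, 10b5, 238e, 4e33, 67f1, 897d, 8bf8, 9d6f, c335, d1b1, d3d2, f862}.
d3d2 is in that set, so it is an ancestor of 238e.

Yes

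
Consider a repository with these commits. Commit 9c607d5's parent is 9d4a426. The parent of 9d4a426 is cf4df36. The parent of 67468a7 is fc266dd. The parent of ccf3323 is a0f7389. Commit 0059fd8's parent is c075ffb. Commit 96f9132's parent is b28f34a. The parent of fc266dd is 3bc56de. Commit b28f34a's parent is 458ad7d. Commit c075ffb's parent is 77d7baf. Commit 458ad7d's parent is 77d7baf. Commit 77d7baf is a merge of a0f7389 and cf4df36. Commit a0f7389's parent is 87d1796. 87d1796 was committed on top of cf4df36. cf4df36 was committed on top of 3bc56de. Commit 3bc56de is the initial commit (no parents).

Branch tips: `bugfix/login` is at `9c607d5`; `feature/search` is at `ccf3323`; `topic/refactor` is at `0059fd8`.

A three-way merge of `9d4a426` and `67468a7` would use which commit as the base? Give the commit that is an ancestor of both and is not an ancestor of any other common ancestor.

Ancestors of 9d4a426: {3bc56de, 9d4a426, cf4df36}.
Ancestors of 67468a7: {3bc56de, 67468a7, fc266dd}.
Common ancestors: {3bc56de}.
The only common ancestor is 3bc56de, so it is the merge base.

3bc56de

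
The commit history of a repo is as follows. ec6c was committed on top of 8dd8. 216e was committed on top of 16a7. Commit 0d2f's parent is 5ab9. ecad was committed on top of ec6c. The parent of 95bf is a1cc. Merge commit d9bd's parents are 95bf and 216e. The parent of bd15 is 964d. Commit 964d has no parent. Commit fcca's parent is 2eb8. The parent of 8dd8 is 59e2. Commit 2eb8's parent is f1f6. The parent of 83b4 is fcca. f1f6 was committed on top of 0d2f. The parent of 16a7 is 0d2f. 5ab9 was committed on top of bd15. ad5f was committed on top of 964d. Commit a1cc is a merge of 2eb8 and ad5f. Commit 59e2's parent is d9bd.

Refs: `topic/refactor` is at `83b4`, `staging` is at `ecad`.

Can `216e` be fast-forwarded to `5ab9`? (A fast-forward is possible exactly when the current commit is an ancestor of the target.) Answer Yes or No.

A fast-forward from 216e to 5ab9 is possible iff 216e is an ancestor of 5ab9.
Ancestors of 5ab9: {5ab9, 964d, bd15}.
216e is not among them, so fast-forward is not possible.

No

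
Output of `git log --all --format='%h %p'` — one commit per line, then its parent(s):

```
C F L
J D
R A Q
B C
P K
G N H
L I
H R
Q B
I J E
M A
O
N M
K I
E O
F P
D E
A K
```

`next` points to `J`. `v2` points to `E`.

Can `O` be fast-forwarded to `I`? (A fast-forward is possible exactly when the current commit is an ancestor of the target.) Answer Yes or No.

A fast-forward from O to I is possible iff O is an ancestor of I.
Ancestors of I: {D, E, I, J, O}.
O is among them, so fast-forward is possible.

Yes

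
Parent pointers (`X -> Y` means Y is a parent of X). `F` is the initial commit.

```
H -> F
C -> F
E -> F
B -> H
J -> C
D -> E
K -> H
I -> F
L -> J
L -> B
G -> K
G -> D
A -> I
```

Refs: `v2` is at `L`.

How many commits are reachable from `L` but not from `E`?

Reachable from L: {B, C, F, H, J, L}.
Reachable from E: {E, F}.
In L's history but not E's: {B, C, H, J, L} — 5 commits.

5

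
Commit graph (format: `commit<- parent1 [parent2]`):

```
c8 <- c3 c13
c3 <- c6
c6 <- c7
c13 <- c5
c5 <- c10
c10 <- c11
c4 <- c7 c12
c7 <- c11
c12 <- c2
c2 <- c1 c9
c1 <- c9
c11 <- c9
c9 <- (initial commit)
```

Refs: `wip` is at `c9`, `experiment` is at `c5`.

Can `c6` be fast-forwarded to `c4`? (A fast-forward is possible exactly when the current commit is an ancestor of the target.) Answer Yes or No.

A fast-forward from c6 to c4 is possible iff c6 is an ancestor of c4.
Ancestors of c4: {c1, c11, c12, c2, c4, c7, c9}.
c6 is not among them, so fast-forward is not possible.

No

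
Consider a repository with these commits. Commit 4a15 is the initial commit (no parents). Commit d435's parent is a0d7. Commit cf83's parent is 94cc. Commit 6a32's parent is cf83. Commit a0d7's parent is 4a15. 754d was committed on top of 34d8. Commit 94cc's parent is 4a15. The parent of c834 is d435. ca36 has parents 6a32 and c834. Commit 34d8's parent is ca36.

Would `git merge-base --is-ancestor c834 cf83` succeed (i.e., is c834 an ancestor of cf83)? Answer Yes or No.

Ancestors of cf83: {4a15, 94cc, cf83}.
c834 is not in that set, so it is not an ancestor of cf83.

No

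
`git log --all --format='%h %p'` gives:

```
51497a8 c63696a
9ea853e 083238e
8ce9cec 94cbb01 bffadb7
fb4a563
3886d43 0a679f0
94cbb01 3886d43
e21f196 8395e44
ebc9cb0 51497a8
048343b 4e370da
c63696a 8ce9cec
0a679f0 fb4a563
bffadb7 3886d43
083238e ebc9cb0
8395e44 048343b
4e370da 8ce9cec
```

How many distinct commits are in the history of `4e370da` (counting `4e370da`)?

Walking parent pointers from 4e370da: reachable set = {0a679f0, 3886d43, 4e370da, 8ce9cec, 94cbb01, bffadb7, fb4a563}.
That is 7 commits.

7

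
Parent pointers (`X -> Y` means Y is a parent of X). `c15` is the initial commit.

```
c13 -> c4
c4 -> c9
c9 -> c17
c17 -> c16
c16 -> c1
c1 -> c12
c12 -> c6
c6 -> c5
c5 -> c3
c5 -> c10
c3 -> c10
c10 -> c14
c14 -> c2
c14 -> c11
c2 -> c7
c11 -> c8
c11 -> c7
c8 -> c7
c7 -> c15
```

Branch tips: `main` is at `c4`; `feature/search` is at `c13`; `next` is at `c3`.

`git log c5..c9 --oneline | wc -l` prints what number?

6

Reachable from c9: {c1, c10, c11, c12, c14, c15, c16, c17, c2, c3, c5, c6, c7, c8, c9}.
Reachable from c5: {c10, c11, c14, c15, c2, c3, c5, c7, c8}.
In c9's history but not c5's: {c1, c12, c16, c17, c6, c9} — 6 commits.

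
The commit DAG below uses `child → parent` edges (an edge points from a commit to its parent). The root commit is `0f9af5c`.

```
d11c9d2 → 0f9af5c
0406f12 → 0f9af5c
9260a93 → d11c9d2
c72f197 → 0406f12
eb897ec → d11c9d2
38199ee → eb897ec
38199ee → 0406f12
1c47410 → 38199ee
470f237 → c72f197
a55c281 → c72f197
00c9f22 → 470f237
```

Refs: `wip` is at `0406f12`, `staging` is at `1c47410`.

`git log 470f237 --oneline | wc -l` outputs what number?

Walking parent pointers from 470f237: reachable set = {0406f12, 0f9af5c, 470f237, c72f197}.
That is 4 commits.

4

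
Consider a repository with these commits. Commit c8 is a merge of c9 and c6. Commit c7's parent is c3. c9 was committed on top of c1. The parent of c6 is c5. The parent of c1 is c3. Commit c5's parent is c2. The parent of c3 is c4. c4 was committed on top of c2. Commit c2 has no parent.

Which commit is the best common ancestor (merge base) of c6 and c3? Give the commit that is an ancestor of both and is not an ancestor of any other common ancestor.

c2

Ancestors of c6: {c2, c5, c6}.
Ancestors of c3: {c2, c3, c4}.
Common ancestors: {c2}.
The only common ancestor is c2, so it is the merge base.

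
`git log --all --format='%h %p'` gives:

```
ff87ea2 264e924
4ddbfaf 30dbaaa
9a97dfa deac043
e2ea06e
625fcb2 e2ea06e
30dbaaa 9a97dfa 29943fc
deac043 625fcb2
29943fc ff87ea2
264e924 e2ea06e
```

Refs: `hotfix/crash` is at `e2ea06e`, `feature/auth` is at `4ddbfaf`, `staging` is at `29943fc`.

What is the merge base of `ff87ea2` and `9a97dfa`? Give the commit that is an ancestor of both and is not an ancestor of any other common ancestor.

e2ea06e

Ancestors of ff87ea2: {264e924, e2ea06e, ff87ea2}.
Ancestors of 9a97dfa: {625fcb2, 9a97dfa, deac043, e2ea06e}.
Common ancestors: {e2ea06e}.
The only common ancestor is e2ea06e, so it is the merge base.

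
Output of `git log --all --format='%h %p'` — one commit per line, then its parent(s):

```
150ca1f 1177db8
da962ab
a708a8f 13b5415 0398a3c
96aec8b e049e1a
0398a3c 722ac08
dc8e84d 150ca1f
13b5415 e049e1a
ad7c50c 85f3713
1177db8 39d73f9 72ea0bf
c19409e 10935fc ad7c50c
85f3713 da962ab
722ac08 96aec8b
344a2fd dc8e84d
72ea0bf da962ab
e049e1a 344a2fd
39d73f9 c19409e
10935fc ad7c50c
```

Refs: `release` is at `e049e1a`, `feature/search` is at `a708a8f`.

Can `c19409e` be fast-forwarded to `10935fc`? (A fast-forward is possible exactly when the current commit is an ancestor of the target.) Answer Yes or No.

No

A fast-forward from c19409e to 10935fc is possible iff c19409e is an ancestor of 10935fc.
Ancestors of 10935fc: {10935fc, 85f3713, ad7c50c, da962ab}.
c19409e is not among them, so fast-forward is not possible.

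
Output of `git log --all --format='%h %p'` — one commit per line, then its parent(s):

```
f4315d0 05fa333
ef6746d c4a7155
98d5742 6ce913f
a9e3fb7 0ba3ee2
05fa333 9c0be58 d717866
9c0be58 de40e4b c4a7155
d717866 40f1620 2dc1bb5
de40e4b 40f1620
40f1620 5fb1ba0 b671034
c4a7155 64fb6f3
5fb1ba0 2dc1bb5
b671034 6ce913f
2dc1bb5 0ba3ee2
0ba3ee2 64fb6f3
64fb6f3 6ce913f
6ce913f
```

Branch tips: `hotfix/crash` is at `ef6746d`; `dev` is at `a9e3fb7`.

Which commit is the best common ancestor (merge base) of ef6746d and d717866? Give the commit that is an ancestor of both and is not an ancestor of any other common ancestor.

Ancestors of ef6746d: {64fb6f3, 6ce913f, c4a7155, ef6746d}.
Ancestors of d717866: {0ba3ee2, 2dc1bb5, 40f1620, 5fb1ba0, 64fb6f3, 6ce913f, b671034, d717866}.
Common ancestors: {64fb6f3, 6ce913f}.
Among these, 64fb6f3 is not an ancestor of any other common ancestor — it is the merge base.

64fb6f3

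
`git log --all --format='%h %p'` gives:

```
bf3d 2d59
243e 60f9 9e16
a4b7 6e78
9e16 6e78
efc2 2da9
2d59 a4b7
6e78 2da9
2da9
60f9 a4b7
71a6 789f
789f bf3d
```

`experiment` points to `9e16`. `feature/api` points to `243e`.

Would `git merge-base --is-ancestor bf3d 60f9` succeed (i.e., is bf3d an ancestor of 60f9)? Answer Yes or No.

Ancestors of 60f9: {2da9, 60f9, 6e78, a4b7}.
bf3d is not in that set, so it is not an ancestor of 60f9.

No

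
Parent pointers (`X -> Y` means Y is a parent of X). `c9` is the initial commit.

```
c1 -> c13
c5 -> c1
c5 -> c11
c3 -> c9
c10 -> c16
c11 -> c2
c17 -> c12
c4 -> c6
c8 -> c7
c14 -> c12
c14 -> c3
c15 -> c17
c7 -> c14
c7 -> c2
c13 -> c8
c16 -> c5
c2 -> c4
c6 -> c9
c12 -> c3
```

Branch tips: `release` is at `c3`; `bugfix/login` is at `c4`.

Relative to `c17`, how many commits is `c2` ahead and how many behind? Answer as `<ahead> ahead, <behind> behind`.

Reachable from c2: {c2, c4, c6, c9}.
Reachable from c17: {c12, c17, c3, c9}.
Only in c2's history (ahead): {c2, c4, c6} — 3.
Only in c17's history (behind): {c12, c17, c3} — 3.

3 ahead, 3 behind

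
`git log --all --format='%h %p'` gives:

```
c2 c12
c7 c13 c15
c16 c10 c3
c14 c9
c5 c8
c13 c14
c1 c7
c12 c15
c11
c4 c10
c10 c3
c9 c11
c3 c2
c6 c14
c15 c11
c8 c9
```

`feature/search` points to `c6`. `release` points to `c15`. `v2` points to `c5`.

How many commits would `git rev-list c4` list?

Walking parent pointers from c4: reachable set = {c10, c11, c12, c15, c2, c3, c4}.
That is 7 commits.

7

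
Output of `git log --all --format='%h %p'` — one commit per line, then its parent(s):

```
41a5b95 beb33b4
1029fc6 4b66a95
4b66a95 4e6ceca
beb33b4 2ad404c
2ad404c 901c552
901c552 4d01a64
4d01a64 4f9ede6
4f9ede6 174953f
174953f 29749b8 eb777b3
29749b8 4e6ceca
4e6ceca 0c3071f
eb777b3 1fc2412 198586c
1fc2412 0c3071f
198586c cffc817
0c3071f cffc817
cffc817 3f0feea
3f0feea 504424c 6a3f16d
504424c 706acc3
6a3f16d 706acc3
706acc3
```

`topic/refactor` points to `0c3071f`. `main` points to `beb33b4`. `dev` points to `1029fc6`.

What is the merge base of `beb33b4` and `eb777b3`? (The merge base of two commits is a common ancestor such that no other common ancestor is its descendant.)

eb777b3

Ancestors of beb33b4: {0c3071f, 174953f, 198586c, 1fc2412, 29749b8, 2ad404c, 3f0feea, 4d01a64, 4e6ceca, 4f9ede6, 504424c, 6a3f16d, 706acc3, 901c552, beb33b4, cffc817, eb777b3}.
Ancestors of eb777b3: {0c3071f, 198586c, 1fc2412, 3f0feea, 504424c, 6a3f16d, 706acc3, cffc817, eb777b3}.
Common ancestors: {0c3071f, 198586c, 1fc2412, 3f0feea, 504424c, 6a3f16d, 706acc3, cffc817, eb777b3}.
Among these, eb777b3 is not an ancestor of any other common ancestor — it is the merge base.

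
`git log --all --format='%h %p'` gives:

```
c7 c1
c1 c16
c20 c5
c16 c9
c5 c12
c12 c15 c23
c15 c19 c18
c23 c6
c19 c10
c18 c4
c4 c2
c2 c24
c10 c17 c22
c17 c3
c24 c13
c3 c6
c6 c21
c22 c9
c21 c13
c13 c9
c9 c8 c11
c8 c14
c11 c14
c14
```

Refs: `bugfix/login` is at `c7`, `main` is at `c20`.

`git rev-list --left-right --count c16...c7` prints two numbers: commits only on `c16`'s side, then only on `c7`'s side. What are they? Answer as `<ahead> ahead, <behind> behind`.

0 ahead, 2 behind

Reachable from c16: {c11, c14, c16, c8, c9}.
Reachable from c7: {c1, c11, c14, c16, c7, c8, c9}.
Only in c16's history (ahead): {} — 0.
Only in c7's history (behind): {c1, c7} — 2.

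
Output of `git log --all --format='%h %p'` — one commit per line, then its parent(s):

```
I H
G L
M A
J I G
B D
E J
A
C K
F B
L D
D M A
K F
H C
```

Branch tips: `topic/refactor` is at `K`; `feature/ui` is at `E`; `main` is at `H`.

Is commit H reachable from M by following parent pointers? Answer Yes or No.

No

Ancestors of M: {A, M}.
H is not in that set, so it is not an ancestor of M.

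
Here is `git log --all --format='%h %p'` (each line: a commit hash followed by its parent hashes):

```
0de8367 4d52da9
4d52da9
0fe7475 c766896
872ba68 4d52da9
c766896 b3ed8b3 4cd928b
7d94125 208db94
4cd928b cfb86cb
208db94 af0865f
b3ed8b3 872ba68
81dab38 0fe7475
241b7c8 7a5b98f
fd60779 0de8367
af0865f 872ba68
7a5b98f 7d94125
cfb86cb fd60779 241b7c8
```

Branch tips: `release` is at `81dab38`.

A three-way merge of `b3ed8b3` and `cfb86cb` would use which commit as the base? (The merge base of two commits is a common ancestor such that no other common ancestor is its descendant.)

Ancestors of b3ed8b3: {4d52da9, 872ba68, b3ed8b3}.
Ancestors of cfb86cb: {0de8367, 208db94, 241b7c8, 4d52da9, 7a5b98f, 7d94125, 872ba68, af0865f, cfb86cb, fd60779}.
Common ancestors: {4d52da9, 872ba68}.
Among these, 872ba68 is not an ancestor of any other common ancestor — it is the merge base.

872ba68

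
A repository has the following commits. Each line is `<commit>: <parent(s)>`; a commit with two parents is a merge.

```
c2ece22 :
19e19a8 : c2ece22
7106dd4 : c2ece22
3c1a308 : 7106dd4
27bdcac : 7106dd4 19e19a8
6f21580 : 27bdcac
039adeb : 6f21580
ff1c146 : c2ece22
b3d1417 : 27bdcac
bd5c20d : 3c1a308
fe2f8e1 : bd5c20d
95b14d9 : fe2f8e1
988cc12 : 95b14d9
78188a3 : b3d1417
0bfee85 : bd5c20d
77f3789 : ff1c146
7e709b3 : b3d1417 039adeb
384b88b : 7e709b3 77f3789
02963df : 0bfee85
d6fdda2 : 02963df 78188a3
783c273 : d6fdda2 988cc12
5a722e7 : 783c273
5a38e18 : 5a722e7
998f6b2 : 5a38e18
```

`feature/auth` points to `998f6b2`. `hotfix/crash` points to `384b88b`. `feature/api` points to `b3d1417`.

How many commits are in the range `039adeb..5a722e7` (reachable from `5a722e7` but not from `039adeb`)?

Reachable from 5a722e7: {02963df, 0bfee85, 19e19a8, 27bdcac, 3c1a308, 5a722e7, 7106dd4, 78188a3, 783c273, 95b14d9, 988cc12, b3d1417, bd5c20d, c2ece22, d6fdda2, fe2f8e1}.
Reachable from 039adeb: {039adeb, 19e19a8, 27bdcac, 6f21580, 7106dd4, c2ece22}.
In 5a722e7's history but not 039adeb's: {02963df, 0bfee85, 3c1a308, 5a722e7, 78188a3, 783c273, 95b14d9, 988cc12, b3d1417, bd5c20d, d6fdda2, fe2f8e1} — 12 commits.

12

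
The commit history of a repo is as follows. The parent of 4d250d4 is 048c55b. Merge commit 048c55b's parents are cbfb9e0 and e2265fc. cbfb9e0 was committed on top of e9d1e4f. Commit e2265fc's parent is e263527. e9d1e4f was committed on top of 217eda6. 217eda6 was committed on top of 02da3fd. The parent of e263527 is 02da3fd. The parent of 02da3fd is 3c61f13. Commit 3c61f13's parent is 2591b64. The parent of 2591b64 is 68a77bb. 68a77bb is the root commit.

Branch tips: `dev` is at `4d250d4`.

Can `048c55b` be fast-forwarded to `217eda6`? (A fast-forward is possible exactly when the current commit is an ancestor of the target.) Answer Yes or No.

No

A fast-forward from 048c55b to 217eda6 is possible iff 048c55b is an ancestor of 217eda6.
Ancestors of 217eda6: {02da3fd, 217eda6, 2591b64, 3c61f13, 68a77bb}.
048c55b is not among them, so fast-forward is not possible.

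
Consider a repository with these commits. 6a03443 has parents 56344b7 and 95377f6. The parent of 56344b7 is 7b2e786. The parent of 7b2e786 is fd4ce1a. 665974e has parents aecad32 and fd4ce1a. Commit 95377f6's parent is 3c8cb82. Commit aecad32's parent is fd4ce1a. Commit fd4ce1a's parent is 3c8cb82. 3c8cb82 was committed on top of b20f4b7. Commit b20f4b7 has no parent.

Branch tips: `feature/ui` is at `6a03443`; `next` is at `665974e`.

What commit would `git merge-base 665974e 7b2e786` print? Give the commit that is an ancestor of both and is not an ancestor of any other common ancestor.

fd4ce1a

Ancestors of 665974e: {3c8cb82, 665974e, aecad32, b20f4b7, fd4ce1a}.
Ancestors of 7b2e786: {3c8cb82, 7b2e786, b20f4b7, fd4ce1a}.
Common ancestors: {3c8cb82, b20f4b7, fd4ce1a}.
Among these, fd4ce1a is not an ancestor of any other common ancestor — it is the merge base.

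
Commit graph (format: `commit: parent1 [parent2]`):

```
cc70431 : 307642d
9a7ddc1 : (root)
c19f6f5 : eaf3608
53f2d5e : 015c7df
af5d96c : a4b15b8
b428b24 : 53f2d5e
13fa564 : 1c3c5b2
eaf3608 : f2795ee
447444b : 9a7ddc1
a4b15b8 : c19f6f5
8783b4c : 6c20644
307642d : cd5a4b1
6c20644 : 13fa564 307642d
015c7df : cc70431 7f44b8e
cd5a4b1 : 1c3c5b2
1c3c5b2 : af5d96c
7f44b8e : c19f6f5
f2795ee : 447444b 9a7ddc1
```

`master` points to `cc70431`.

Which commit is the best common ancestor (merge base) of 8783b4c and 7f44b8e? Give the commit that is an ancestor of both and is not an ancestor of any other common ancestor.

Ancestors of 8783b4c: {13fa564, 1c3c5b2, 307642d, 447444b, 6c20644, 8783b4c, 9a7ddc1, a4b15b8, af5d96c, c19f6f5, cd5a4b1, eaf3608, f2795ee}.
Ancestors of 7f44b8e: {447444b, 7f44b8e, 9a7ddc1, c19f6f5, eaf3608, f2795ee}.
Common ancestors: {447444b, 9a7ddc1, c19f6f5, eaf3608, f2795ee}.
Among these, c19f6f5 is not an ancestor of any other common ancestor — it is the merge base.

c19f6f5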